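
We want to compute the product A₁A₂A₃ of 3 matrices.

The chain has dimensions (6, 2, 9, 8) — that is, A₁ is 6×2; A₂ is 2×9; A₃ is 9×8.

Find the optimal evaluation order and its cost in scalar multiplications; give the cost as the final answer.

(A₁(A₂A₃)): cost 240.
((A₁A₂)A₃): cost 540.
Optimal: (A₁(A₂A₃)) with cost 240.

240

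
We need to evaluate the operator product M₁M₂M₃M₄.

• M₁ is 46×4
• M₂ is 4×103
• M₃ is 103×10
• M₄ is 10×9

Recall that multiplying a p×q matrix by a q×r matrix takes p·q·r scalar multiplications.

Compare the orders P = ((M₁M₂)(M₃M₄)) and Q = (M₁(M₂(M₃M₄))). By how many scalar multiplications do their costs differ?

Order P = ((M₁M₂)(M₃M₄)): (M₁M₂): 46×4 by 4×103 → 46×103, cost 46·4·103 = 18952; (M₃M₄): 103×10 by 10×9 → 103×9, cost 103·10·9 = 9270; ((M₁M₂)(M₃M₄)): 46×103 by 103×9 → 46×9, cost 46·103·9 = 42642; cumulative 70864. Total 70864.
Order Q = (M₁(M₂(M₃M₄))): (M₃M₄): 103×10 by 10×9 → 103×9, cost 103·10·9 = 9270; (M₂(M₃M₄)): 4×103 by 103×9 → 4×9, cost 4·103·9 = 3708; cumulative 12978; (M₁(M₂(M₃M₄))): 46×4 by 4×9 → 46×9, cost 46·4·9 = 1656; cumulative 14634. Total 14634.
Difference: |70864 − 14634| = 56230.

56230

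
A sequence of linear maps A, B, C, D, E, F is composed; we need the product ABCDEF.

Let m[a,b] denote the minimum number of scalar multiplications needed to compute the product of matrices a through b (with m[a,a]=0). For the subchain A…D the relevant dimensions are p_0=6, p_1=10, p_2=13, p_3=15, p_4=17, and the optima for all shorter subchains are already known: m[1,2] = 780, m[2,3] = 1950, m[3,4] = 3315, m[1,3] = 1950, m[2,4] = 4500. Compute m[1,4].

3480

m[1,4] = min over k∈[1,3] of m[1,k]+m[k+1,4]+p_{0}·p_k·p_{4}.
k=1: 0 + 4500 + 6·10·17 = 5520; k=2: 780 + 3315 + 6·13·17 = 5421; k=3: 1950 + 0 + 6·15·17 = 3480.
Minimum: 3480 at k=3.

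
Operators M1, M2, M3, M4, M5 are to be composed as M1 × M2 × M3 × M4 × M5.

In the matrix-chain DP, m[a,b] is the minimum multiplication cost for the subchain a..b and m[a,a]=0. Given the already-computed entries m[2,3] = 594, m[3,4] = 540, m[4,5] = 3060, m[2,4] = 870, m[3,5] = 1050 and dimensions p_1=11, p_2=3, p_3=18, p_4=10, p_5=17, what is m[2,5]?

m[2,5] = min over k∈[2,4] of m[2,k]+m[k+1,5]+p_{1}·p_k·p_{5}.
k=2: 0 + 1050 + 11·3·17 = 1611; k=3: 594 + 3060 + 11·18·17 = 7020; k=4: 870 + 0 + 11·10·17 = 2740.
Minimum: 1611 at k=2.

1611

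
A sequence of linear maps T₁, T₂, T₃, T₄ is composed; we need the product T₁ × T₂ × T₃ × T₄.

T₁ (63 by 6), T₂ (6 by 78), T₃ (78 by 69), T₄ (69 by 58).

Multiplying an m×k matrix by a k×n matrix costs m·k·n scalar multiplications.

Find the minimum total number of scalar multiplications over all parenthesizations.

Adjacent pairs: T₁T₂ = 63·6·78 = 29484; T₂T₃ = 6·78·69 = 32292; T₃T₄ = 78·69·58 = 312156.
Length 3: T₁..T₃: k=1: 0+32292+63·6·69=58374; k=2: 29484+0+63·78·69=368550 → min 58374 | T₂..T₄: k=2: 0+312156+6·78·58=339300; k=3: 32292+0+6·69·58=56304 → min 56304.
Length 4: T₁..T₄: k=1: 0+56304+63·6·58=78228; k=2: 29484+312156+63·78·58=626652; k=3: 58374+0+63·69·58=310500 → min 78228.
Optimal order: (T₁ × ((T₂ × T₃) × T₄)) with cost 78228.

78228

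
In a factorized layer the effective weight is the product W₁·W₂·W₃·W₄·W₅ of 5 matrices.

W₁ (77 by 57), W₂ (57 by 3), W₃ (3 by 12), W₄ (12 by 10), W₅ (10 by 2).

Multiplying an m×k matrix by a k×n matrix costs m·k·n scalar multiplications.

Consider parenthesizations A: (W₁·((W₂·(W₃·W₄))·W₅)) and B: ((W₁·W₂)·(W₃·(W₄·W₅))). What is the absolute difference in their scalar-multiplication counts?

1953

Order A = (W₁·((W₂·(W₃·W₄))·W₅)): (W₃·W₄): 3×12 by 12×10 → 3×10, cost 3·12·10 = 360; (W₂·(W₃·W₄)): 57×3 by 3×10 → 57×10, cost 57·3·10 = 1710; cumulative 2070; ((W₂·(W₃·W₄))·W₅): 57×10 by 10×2 → 57×2, cost 57·10·2 = 1140; cumulative 3210; (W₁·((W₂·(W₃·W₄))·W₅)): 77×57 by 57×2 → 77×2, cost 77·57·2 = 8778; cumulative 11988. Total 11988.
Order B = ((W₁·W₂)·(W₃·(W₄·W₅))): (W₁·W₂): 77×57 by 57×3 → 77×3, cost 77·57·3 = 13167; (W₄·W₅): 12×10 by 10×2 → 12×2, cost 12·10·2 = 240; (W₃·(W₄·W₅)): 3×12 by 12×2 → 3×2, cost 3·12·2 = 72; cumulative 312; ((W₁·W₂)·(W₃·(W₄·W₅))): 77×3 by 3×2 → 77×2, cost 77·3·2 = 462; cumulative 13941. Total 13941.
Difference: |11988 − 13941| = 1953.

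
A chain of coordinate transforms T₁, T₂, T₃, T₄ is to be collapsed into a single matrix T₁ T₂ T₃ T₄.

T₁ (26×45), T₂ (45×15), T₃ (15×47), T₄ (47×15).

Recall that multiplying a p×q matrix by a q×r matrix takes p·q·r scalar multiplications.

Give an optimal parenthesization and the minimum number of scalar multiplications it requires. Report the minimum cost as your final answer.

33975

Adjacent pairs: T₁T₂ = 26·45·15 = 17550; T₂T₃ = 45·15·47 = 31725; T₃T₄ = 15·47·15 = 10575.
Length 3: T₁..T₃: k=1: 0+31725+26·45·47=86715; k=2: 17550+0+26·15·47=35880 → min 35880 | T₂..T₄: k=2: 0+10575+45·15·15=20700; k=3: 31725+0+45·47·15=63450 → min 20700.
Length 4: T₁..T₄: k=1: 0+20700+26·45·15=38250; k=2: 17550+10575+26·15·15=33975; k=3: 35880+0+26·47·15=54210 → min 33975.
Optimal parenthesization: ((T₁ T₂) (T₃ T₄)) with cost 33975.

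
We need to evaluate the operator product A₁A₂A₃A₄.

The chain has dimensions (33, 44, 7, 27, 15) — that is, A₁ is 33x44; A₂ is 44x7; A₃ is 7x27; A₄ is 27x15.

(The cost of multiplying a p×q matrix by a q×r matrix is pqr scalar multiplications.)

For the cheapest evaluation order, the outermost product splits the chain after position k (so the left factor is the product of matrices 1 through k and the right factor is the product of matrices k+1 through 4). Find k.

2

Adjacent pairs: A₁A₂ = 33·44·7 = 10164; A₂A₃ = 44·7·27 = 8316; A₃A₄ = 7·27·15 = 2835.
Length 3: A₁..A₃: k=1: 0+8316+33·44·27=47520; k=2: 10164+0+33·7·27=16401 → min 16401 | A₂..A₄: k=2: 0+2835+44·7·15=7455; k=3: 8316+0+44·27·15=26136 → min 7455.
Top-level splits: k=1: (A₁..A₁)·(A₂..A₄) → 0+7455+33·44·15 = 29235; k=2: (A₁..A₂)·(A₃..A₄) → 10164+2835+33·7·15 = 16464; k=3: (A₁..A₃)·(A₄..A₄) → 16401+0+33·27·15 = 29766.
Best split is after A₂, i.e. k = 2.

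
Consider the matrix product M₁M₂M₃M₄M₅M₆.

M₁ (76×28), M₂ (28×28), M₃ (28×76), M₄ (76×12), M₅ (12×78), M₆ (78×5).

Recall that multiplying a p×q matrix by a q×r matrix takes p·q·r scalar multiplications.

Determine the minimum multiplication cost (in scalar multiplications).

34440

Adjacent pairs: M₁M₂ = 76·28·28 = 59584; M₂M₃ = 28·28·76 = 59584; M₃M₄ = 28·76·12 = 25536; M₄M₅ = 76·12·78 = 71136; M₅M₆ = 12·78·5 = 4680.
Length 3: M₁..M₃: k=1: 0+59584+76·28·76=221312; k=2: 59584+0+76·28·76=221312 → min 221312 | M₂..M₄: k=2: 0+25536+28·28·12=34944; k=3: 59584+0+28·76·12=85120 → min 34944 | M₃..M₅: k=3: 0+71136+28·76·78=237120; k=4: 25536+0+28·12·78=51744 → min 51744 | M₄..M₆: k=4: 0+4680+76·12·5=9240; k=5: 71136+0+76·78·5=100776 → min 9240.
Length 4: M₁..M₄: k=1: 0+34944+76·28·12=60480; k=2: 59584+25536+76·28·12=110656; k=3: 221312+0+76·76·12=290624 → min 60480 | M₂..M₅: k=2: 0+51744+28·28·78=112896; k=3: 59584+71136+28·76·78=296704; k=4: 34944+0+28·12·78=61152 → min 61152 | M₃..M₆: k=3: 0+9240+28·76·5=19880; k=4: 25536+4680+28·12·5=31896; k=5: 51744+0+28·78·5=62664 → min 19880.
Length 5: M₁..M₅: k=1: 0+61152+76·28·78=227136; k=2: 59584+51744+76·28·78=277312; k=3: 221312+71136+76·76·78=742976; k=4: 60480+0+76·12·78=131616 → min 131616 | M₂..M₆: k=2: 0+19880+28·28·5=23800; k=3: 59584+9240+28·76·5=79464; k=4: 34944+4680+28·12·5=41304; k=5: 61152+0+28·78·5=72072 → min 23800.
Length 6: M₁..M₆: k=1: 0+23800+76·28·5=34440; k=2: 59584+19880+76·28·5=90104; k=3: 221312+9240+76·76·5=259432; k=4: 60480+4680+76·12·5=69720; k=5: 131616+0+76·78·5=161256 → min 34440.
Optimal order: (M₁(M₂(M₃(M₄(M₅M₆))))) with cost 34440.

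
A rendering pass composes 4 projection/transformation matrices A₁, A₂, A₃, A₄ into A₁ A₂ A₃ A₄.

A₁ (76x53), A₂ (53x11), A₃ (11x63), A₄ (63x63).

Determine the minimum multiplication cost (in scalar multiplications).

Adjacent pairs: A₁A₂ = 76·53·11 = 44308; A₂A₃ = 53·11·63 = 36729; A₃A₄ = 11·63·63 = 43659.
Length 3: A₁..A₃: k=1: 0+36729+76·53·63=290493; k=2: 44308+0+76·11·63=96976 → min 96976 | A₂..A₄: k=2: 0+43659+53·11·63=80388; k=3: 36729+0+53·63·63=247086 → min 80388.
Length 4: A₁..A₄: k=1: 0+80388+76·53·63=334152; k=2: 44308+43659+76·11·63=140635; k=3: 96976+0+76·63·63=398620 → min 140635.
Optimal order: ((A₁ A₂) (A₃ A₄)) with cost 140635.

140635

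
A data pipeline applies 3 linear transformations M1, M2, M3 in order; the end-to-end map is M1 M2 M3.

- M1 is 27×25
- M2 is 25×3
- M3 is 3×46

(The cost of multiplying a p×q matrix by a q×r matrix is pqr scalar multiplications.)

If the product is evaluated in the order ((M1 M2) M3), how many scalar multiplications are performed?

(M1 M2): 27×25 by 25×3 → 27×3, cost 27·25·3 = 2025
((M1 M2) M3): 27×3 by 3×46 → 27×46, cost 27·3·46 = 3726; cumulative 5751
Total: 5751 scalar multiplications.

5751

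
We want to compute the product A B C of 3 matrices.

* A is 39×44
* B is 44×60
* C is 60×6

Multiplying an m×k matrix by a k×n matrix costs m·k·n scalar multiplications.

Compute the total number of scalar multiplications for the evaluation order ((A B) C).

(A B): 39×44 by 44×60 → 39×60, cost 39·44·60 = 102960
((A B) C): 39×60 by 60×6 → 39×6, cost 39·60·6 = 14040; cumulative 117000
Total: 117000 scalar multiplications.

117000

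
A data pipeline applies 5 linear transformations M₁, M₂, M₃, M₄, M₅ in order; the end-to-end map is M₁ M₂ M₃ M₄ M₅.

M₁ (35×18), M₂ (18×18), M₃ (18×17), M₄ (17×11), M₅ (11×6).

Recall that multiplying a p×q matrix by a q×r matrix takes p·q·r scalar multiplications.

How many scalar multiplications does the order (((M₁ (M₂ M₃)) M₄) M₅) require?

25073

(M₂ M₃): 18×18 by 18×17 → 18×17, cost 18·18·17 = 5508
(M₁ (M₂ M₃)): 35×18 by 18×17 → 35×17, cost 35·18·17 = 10710; cumulative 16218
((M₁ (M₂ M₃)) M₄): 35×17 by 17×11 → 35×11, cost 35·17·11 = 6545; cumulative 22763
(((M₁ (M₂ M₃)) M₄) M₅): 35×11 by 11×6 → 35×6, cost 35·11·6 = 2310; cumulative 25073
Total: 25073 scalar multiplications.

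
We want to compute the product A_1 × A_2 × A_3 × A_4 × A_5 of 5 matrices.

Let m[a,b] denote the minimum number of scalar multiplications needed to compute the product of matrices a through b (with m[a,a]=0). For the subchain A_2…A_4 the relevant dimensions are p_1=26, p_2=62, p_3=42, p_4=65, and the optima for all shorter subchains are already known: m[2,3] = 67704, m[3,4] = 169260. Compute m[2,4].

m[2,4] = min over k∈[2,3] of m[2,k]+m[k+1,4]+p_{1}·p_k·p_{4}.
k=2: 0 + 169260 + 26·62·65 = 274040; k=3: 67704 + 0 + 26·42·65 = 138684.
Minimum: 138684 at k=3.

138684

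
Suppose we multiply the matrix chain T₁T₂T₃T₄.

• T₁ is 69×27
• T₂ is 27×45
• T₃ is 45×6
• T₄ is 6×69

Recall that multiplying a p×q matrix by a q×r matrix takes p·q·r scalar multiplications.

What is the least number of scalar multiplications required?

Adjacent pairs: T₁T₂ = 69·27·45 = 83835; T₂T₃ = 27·45·6 = 7290; T₃T₄ = 45·6·69 = 18630.
Length 3: T₁..T₃: k=1: 0+7290+69·27·6=18468; k=2: 83835+0+69·45·6=102465 → min 18468 | T₂..T₄: k=2: 0+18630+27·45·69=102465; k=3: 7290+0+27·6·69=18468 → min 18468.
Length 4: T₁..T₄: k=1: 0+18468+69·27·69=147015; k=2: 83835+18630+69·45·69=316710; k=3: 18468+0+69·6·69=47034 → min 47034.
Optimal order: ((T₁(T₂T₃))T₄) with cost 47034.

47034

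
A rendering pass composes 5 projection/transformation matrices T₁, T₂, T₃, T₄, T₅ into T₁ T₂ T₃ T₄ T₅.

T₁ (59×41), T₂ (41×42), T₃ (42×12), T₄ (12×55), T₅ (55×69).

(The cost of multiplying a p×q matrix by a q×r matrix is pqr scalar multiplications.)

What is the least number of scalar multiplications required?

Adjacent pairs: T₁T₂ = 59·41·42 = 101598; T₂T₃ = 41·42·12 = 20664; T₃T₄ = 42·12·55 = 27720; T₄T₅ = 12·55·69 = 45540.
Length 3: T₁..T₃: k=1: 0+20664+59·41·12=49692; k=2: 101598+0+59·42·12=131334 → min 49692 | T₂..T₄: k=2: 0+27720+41·42·55=122430; k=3: 20664+0+41·12·55=47724 → min 47724 | T₃..T₅: k=3: 0+45540+42·12·69=80316; k=4: 27720+0+42·55·69=187110 → min 80316.
Length 4: T₁..T₄: k=1: 0+47724+59·41·55=180769; k=2: 101598+27720+59·42·55=265608; k=3: 49692+0+59·12·55=88632 → min 88632 | T₂..T₅: k=2: 0+80316+41·42·69=199134; k=3: 20664+45540+41·12·69=100152; k=4: 47724+0+41·55·69=203319 → min 100152.
Length 5: T₁..T₅: k=1: 0+100152+59·41·69=267063; k=2: 101598+80316+59·42·69=352896; k=3: 49692+45540+59·12·69=144084; k=4: 88632+0+59·55·69=312537 → min 144084.
Optimal order: ((T₁ (T₂ T₃)) (T₄ T₅)) with cost 144084.

144084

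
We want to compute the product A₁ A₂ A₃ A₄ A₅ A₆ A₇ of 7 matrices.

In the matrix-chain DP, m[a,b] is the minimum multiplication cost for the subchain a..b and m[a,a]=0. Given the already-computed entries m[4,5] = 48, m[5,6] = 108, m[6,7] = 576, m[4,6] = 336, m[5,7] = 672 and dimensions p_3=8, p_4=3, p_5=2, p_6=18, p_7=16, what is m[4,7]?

m[4,7] = min over k∈[4,6] of m[4,k]+m[k+1,7]+p_{3}·p_k·p_{7}.
k=4: 0 + 672 + 8·3·16 = 1056; k=5: 48 + 576 + 8·2·16 = 880; k=6: 336 + 0 + 8·18·16 = 2640.
Minimum: 880 at k=5.

880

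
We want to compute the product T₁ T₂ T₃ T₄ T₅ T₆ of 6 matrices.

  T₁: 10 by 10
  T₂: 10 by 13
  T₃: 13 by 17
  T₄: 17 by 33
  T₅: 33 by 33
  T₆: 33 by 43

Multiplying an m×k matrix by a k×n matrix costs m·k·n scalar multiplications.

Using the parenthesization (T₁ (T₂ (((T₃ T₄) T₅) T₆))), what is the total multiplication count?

(T₃ T₄): 13×17 by 17×33 → 13×33, cost 13·17·33 = 7293
((T₃ T₄) T₅): 13×33 by 33×33 → 13×33, cost 13·33·33 = 14157; cumulative 21450
(((T₃ T₄) T₅) T₆): 13×33 by 33×43 → 13×43, cost 13·33·43 = 18447; cumulative 39897
(T₂ (((T₃ T₄) T₅) T₆)): 10×13 by 13×43 → 10×43, cost 10·13·43 = 5590; cumulative 45487
(T₁ (T₂ (((T₃ T₄) T₅) T₆))): 10×10 by 10×43 → 10×43, cost 10·10·43 = 4300; cumulative 49787
Total: 49787 scalar multiplications.

49787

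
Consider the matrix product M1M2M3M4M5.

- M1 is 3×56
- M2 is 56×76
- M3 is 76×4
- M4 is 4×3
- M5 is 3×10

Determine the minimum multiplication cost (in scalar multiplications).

Adjacent pairs: M1M2 = 3·56·76 = 12768; M2M3 = 56·76·4 = 17024; M3M4 = 76·4·3 = 912; M4M5 = 4·3·10 = 120.
Length 3: M1..M3: k=1: 0+17024+3·56·4=17696; k=2: 12768+0+3·76·4=13680 → min 13680 | M2..M4: k=2: 0+912+56·76·3=13680; k=3: 17024+0+56·4·3=17696 → min 13680 | M3..M5: k=3: 0+120+76·4·10=3160; k=4: 912+0+76·3·10=3192 → min 3160.
Length 4: M1..M4: k=1: 0+13680+3·56·3=14184; k=2: 12768+912+3·76·3=14364; k=3: 13680+0+3·4·3=13716 → min 13716 | M2..M5: k=2: 0+3160+56·76·10=45720; k=3: 17024+120+56·4·10=19384; k=4: 13680+0+56·3·10=15360 → min 15360.
Length 5: M1..M5: k=1: 0+15360+3·56·10=17040; k=2: 12768+3160+3·76·10=18208; k=3: 13680+120+3·4·10=13920; k=4: 13716+0+3·3·10=13806 → min 13806.
Optimal order: ((((M1M2)M3)M4)M5) with cost 13806.

13806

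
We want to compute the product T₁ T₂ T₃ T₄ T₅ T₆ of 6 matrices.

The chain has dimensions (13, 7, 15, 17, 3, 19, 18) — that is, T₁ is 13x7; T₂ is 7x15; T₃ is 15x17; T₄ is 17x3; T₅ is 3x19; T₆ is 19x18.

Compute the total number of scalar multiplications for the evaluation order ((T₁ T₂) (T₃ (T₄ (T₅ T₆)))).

11409

(T₁ T₂): 13×7 by 7×15 → 13×15, cost 13·7·15 = 1365
(T₅ T₆): 3×19 by 19×18 → 3×18, cost 3·19·18 = 1026
(T₄ (T₅ T₆)): 17×3 by 3×18 → 17×18, cost 17·3·18 = 918; cumulative 1944
(T₃ (T₄ (T₅ T₆))): 15×17 by 17×18 → 15×18, cost 15·17·18 = 4590; cumulative 6534
((T₁ T₂) (T₃ (T₄ (T₅ T₆)))): 13×15 by 15×18 → 13×18, cost 13·15·18 = 3510; cumulative 11409
Total: 11409 scalar multiplications.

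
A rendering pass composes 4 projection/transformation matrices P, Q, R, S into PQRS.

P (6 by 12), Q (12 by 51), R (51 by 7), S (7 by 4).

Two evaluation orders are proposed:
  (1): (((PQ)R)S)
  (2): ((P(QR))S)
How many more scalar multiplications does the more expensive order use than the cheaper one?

1026

Order (1) = (((PQ)R)S): (PQ): 6×12 by 12×51 → 6×51, cost 6·12·51 = 3672; ((PQ)R): 6×51 by 51×7 → 6×7, cost 6·51·7 = 2142; cumulative 5814; (((PQ)R)S): 6×7 by 7×4 → 6×4, cost 6·7·4 = 168; cumulative 5982. Total 5982.
Order (2) = ((P(QR))S): (QR): 12×51 by 51×7 → 12×7, cost 12·51·7 = 4284; (P(QR)): 6×12 by 12×7 → 6×7, cost 6·12·7 = 504; cumulative 4788; ((P(QR))S): 6×7 by 7×4 → 6×4, cost 6·7·4 = 168; cumulative 4956. Total 4956.
Difference: |5982 − 4956| = 1026.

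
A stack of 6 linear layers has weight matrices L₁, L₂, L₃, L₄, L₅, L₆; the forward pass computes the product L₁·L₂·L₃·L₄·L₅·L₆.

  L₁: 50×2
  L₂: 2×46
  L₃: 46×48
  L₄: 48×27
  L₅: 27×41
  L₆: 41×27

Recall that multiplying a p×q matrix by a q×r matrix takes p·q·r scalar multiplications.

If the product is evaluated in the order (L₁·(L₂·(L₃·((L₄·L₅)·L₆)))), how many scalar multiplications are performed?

(L₄·L₅): 48×27 by 27×41 → 48×41, cost 48·27·41 = 53136
((L₄·L₅)·L₆): 48×41 by 41×27 → 48×27, cost 48·41·27 = 53136; cumulative 106272
(L₃·((L₄·L₅)·L₆)): 46×48 by 48×27 → 46×27, cost 46·48·27 = 59616; cumulative 165888
(L₂·(L₃·((L₄·L₅)·L₆))): 2×46 by 46×27 → 2×27, cost 2·46·27 = 2484; cumulative 168372
(L₁·(L₂·(L₃·((L₄·L₅)·L₆)))): 50×2 by 2×27 → 50×27, cost 50·2·27 = 2700; cumulative 171072
Total: 171072 scalar multiplications.

171072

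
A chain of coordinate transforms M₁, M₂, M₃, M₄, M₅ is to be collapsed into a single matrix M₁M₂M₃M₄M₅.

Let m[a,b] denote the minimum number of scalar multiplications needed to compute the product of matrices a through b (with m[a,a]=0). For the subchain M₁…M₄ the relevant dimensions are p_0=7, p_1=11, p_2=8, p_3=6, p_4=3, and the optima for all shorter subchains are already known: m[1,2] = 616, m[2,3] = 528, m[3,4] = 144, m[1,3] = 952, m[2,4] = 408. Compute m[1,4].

639

m[1,4] = min over k∈[1,3] of m[1,k]+m[k+1,4]+p_{0}·p_k·p_{4}.
k=1: 0 + 408 + 7·11·3 = 639; k=2: 616 + 144 + 7·8·3 = 928; k=3: 952 + 0 + 7·6·3 = 1078.
Minimum: 639 at k=1.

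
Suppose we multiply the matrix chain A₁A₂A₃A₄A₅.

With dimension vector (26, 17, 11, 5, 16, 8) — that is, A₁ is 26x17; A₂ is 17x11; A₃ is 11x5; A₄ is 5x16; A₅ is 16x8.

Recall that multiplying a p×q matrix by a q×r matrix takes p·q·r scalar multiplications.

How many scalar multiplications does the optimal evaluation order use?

Adjacent pairs: A₁A₂ = 26·17·11 = 4862; A₂A₃ = 17·11·5 = 935; A₃A₄ = 11·5·16 = 880; A₄A₅ = 5·16·8 = 640.
Length 3: A₁..A₃: k=1: 0+935+26·17·5=3145; k=2: 4862+0+26·11·5=6292 → min 3145 | A₂..A₄: k=2: 0+880+17·11·16=3872; k=3: 935+0+17·5·16=2295 → min 2295 | A₃..A₅: k=3: 0+640+11·5·8=1080; k=4: 880+0+11·16·8=2288 → min 1080.
Length 4: A₁..A₄: k=1: 0+2295+26·17·16=9367; k=2: 4862+880+26·11·16=10318; k=3: 3145+0+26·5·16=5225 → min 5225 | A₂..A₅: k=2: 0+1080+17·11·8=2576; k=3: 935+640+17·5·8=2255; k=4: 2295+0+17·16·8=4471 → min 2255.
Length 5: A₁..A₅: k=1: 0+2255+26·17·8=5791; k=2: 4862+1080+26·11·8=8230; k=3: 3145+640+26·5·8=4825; k=4: 5225+0+26·16·8=8553 → min 4825.
Optimal order: ((A₁(A₂A₃))(A₄A₅)) with cost 4825.

4825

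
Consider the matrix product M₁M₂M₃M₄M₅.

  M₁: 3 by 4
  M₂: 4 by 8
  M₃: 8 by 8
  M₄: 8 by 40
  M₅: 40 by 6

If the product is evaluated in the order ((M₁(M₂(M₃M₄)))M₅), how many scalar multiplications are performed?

5040

(M₃M₄): 8×8 by 8×40 → 8×40, cost 8·8·40 = 2560
(M₂(M₃M₄)): 4×8 by 8×40 → 4×40, cost 4·8·40 = 1280; cumulative 3840
(M₁(M₂(M₃M₄))): 3×4 by 4×40 → 3×40, cost 3·4·40 = 480; cumulative 4320
((M₁(M₂(M₃M₄)))M₅): 3×40 by 40×6 → 3×6, cost 3·40·6 = 720; cumulative 5040
Total: 5040 scalar multiplications.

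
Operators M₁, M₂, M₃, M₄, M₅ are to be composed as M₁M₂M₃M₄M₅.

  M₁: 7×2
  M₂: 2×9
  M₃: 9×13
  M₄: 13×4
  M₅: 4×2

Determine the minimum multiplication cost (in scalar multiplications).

382

Adjacent pairs: M₁M₂ = 7·2·9 = 126; M₂M₃ = 2·9·13 = 234; M₃M₄ = 9·13·4 = 468; M₄M₅ = 13·4·2 = 104.
Length 3: M₁..M₃: k=1: 0+234+7·2·13=416; k=2: 126+0+7·9·13=945 → min 416 | M₂..M₄: k=2: 0+468+2·9·4=540; k=3: 234+0+2·13·4=338 → min 338 | M₃..M₅: k=3: 0+104+9·13·2=338; k=4: 468+0+9·4·2=540 → min 338.
Length 4: M₁..M₄: k=1: 0+338+7·2·4=394; k=2: 126+468+7·9·4=846; k=3: 416+0+7·13·4=780 → min 394 | M₂..M₅: k=2: 0+338+2·9·2=374; k=3: 234+104+2·13·2=390; k=4: 338+0+2·4·2=354 → min 354.
Length 5: M₁..M₅: k=1: 0+354+7·2·2=382; k=2: 126+338+7·9·2=590; k=3: 416+104+7·13·2=702; k=4: 394+0+7·4·2=450 → min 382.
Optimal order: (M₁(((M₂M₃)M₄)M₅)) with cost 382.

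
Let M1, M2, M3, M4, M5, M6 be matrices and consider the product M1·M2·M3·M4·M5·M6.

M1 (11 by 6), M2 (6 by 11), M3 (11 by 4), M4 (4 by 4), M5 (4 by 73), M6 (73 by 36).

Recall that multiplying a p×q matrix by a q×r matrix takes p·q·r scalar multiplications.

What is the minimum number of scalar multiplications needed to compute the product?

12720

Adjacent pairs: M1M2 = 11·6·11 = 726; M2M3 = 6·11·4 = 264; M3M4 = 11·4·4 = 176; M4M5 = 4·4·73 = 1168; M5M6 = 4·73·36 = 10512.
Length 3: M1..M3: k=1: 0+264+11·6·4=528; k=2: 726+0+11·11·4=1210 → min 528 | M2..M4: k=2: 0+176+6·11·4=440; k=3: 264+0+6·4·4=360 → min 360 | M3..M5: k=3: 0+1168+11·4·73=4380; k=4: 176+0+11·4·73=3388 → min 3388 | M4..M6: k=4: 0+10512+4·4·36=11088; k=5: 1168+0+4·73·36=11680 → min 11088.
Length 4: M1..M4: k=1: 0+360+11·6·4=624; k=2: 726+176+11·11·4=1386; k=3: 528+0+11·4·4=704 → min 624 | M2..M5: k=2: 0+3388+6·11·73=8206; k=3: 264+1168+6·4·73=3184; k=4: 360+0+6·4·73=2112 → min 2112 | M3..M6: k=3: 0+11088+11·4·36=12672; k=4: 176+10512+11·4·36=12272; k=5: 3388+0+11·73·36=32296 → min 12272.
Length 5: M1..M5: k=1: 0+2112+11·6·73=6930; k=2: 726+3388+11·11·73=12947; k=3: 528+1168+11·4·73=4908; k=4: 624+0+11·4·73=3836 → min 3836 | M2..M6: k=2: 0+12272+6·11·36=14648; k=3: 264+11088+6·4·36=12216; k=4: 360+10512+6·4·36=11736; k=5: 2112+0+6·73·36=17880 → min 11736.
Length 6: M1..M6: k=1: 0+11736+11·6·36=14112; k=2: 726+12272+11·11·36=17354; k=3: 528+11088+11·4·36=13200; k=4: 624+10512+11·4·36=12720; k=5: 3836+0+11·73·36=32744 → min 12720.
Optimal order: ((M1·((M2·M3)·M4))·(M5·M6)) with cost 12720.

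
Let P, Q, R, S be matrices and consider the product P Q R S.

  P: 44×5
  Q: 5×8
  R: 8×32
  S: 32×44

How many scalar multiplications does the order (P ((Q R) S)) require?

18000

(Q R): 5×8 by 8×32 → 5×32, cost 5·8·32 = 1280
((Q R) S): 5×32 by 32×44 → 5×44, cost 5·32·44 = 7040; cumulative 8320
(P ((Q R) S)): 44×5 by 5×44 → 44×44, cost 44·5·44 = 9680; cumulative 18000
Total: 18000 scalar multiplications.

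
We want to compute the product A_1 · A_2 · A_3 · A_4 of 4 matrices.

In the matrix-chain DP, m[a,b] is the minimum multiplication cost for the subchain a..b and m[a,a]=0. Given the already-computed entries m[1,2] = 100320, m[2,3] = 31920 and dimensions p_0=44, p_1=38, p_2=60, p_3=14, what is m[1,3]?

55328

m[1,3] = min over k∈[1,2] of m[1,k]+m[k+1,3]+p_{0}·p_k·p_{3}.
k=1: 0 + 31920 + 44·38·14 = 55328; k=2: 100320 + 0 + 44·60·14 = 137280.
Minimum: 55328 at k=1.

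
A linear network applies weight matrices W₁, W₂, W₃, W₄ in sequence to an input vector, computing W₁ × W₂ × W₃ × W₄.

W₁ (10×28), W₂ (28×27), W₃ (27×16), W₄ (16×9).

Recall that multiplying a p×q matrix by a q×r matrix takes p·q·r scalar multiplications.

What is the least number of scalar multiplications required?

Adjacent pairs: W₁W₂ = 10·28·27 = 7560; W₂W₃ = 28·27·16 = 12096; W₃W₄ = 27·16·9 = 3888.
Length 3: W₁..W₃: k=1: 0+12096+10·28·16=16576; k=2: 7560+0+10·27·16=11880 → min 11880 | W₂..W₄: k=2: 0+3888+28·27·9=10692; k=3: 12096+0+28·16·9=16128 → min 10692.
Length 4: W₁..W₄: k=1: 0+10692+10·28·9=13212; k=2: 7560+3888+10·27·9=13878; k=3: 11880+0+10·16·9=13320 → min 13212.
Optimal order: (W₁ × (W₂ × (W₃ × W₄))) with cost 13212.

13212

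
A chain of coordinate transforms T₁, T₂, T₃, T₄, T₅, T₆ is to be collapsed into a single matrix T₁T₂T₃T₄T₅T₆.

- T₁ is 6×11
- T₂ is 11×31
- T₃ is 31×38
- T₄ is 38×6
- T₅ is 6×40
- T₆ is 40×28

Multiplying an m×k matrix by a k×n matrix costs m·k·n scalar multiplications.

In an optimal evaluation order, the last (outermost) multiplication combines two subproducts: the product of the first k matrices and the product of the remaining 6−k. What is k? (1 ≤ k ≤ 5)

4

Adjacent pairs: T₁T₂ = 6·11·31 = 2046; T₂T₃ = 11·31·38 = 12958; T₃T₄ = 31·38·6 = 7068; T₄T₅ = 38·6·40 = 9120; T₅T₆ = 6·40·28 = 6720.
Length 3: T₁..T₃: k=1: 0+12958+6·11·38=15466; k=2: 2046+0+6·31·38=9114 → min 9114 | T₂..T₄: k=2: 0+7068+11·31·6=9114; k=3: 12958+0+11·38·6=15466 → min 9114 | T₃..T₅: k=3: 0+9120+31·38·40=56240; k=4: 7068+0+31·6·40=14508 → min 14508 | T₄..T₆: k=4: 0+6720+38·6·28=13104; k=5: 9120+0+38·40·28=51680 → min 13104.
Length 4: T₁..T₄: k=1: 0+9114+6·11·6=9510; k=2: 2046+7068+6·31·6=10230; k=3: 9114+0+6·38·6=10482 → min 9510 | T₂..T₅: k=2: 0+14508+11·31·40=28148; k=3: 12958+9120+11·38·40=38798; k=4: 9114+0+11·6·40=11754 → min 11754 | T₃..T₆: k=3: 0+13104+31·38·28=46088; k=4: 7068+6720+31·6·28=18996; k=5: 14508+0+31·40·28=49228 → min 18996.
Length 5: T₁..T₅: k=1: 0+11754+6·11·40=14394; k=2: 2046+14508+6·31·40=23994; k=3: 9114+9120+6·38·40=27354; k=4: 9510+0+6·6·40=10950 → min 10950 | T₂..T₆: k=2: 0+18996+11·31·28=28544; k=3: 12958+13104+11·38·28=37766; k=4: 9114+6720+11·6·28=17682; k=5: 11754+0+11·40·28=24074 → min 17682.
Top-level splits: k=1: (T₁..T₁)·(T₂..T₆) → 0+17682+6·11·28 = 19530; k=2: (T₁..T₂)·(T₃..T₆) → 2046+18996+6·31·28 = 26250; k=3: (T₁..T₃)·(T₄..T₆) → 9114+13104+6·38·28 = 28602; k=4: (T₁..T₄)·(T₅..T₆) → 9510+6720+6·6·28 = 17238; k=5: (T₁..T₅)·(T₆..T₆) → 10950+0+6·40·28 = 17670.
Best split is after T₄, i.e. k = 4.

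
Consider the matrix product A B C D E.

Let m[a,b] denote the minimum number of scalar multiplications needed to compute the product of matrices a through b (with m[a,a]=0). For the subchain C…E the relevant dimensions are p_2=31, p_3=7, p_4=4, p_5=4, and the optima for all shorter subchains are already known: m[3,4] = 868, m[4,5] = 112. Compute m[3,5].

980

m[3,5] = min over k∈[3,4] of m[3,k]+m[k+1,5]+p_{2}·p_k·p_{5}.
k=3: 0 + 112 + 31·7·4 = 980; k=4: 868 + 0 + 31·4·4 = 1364.
Minimum: 980 at k=3.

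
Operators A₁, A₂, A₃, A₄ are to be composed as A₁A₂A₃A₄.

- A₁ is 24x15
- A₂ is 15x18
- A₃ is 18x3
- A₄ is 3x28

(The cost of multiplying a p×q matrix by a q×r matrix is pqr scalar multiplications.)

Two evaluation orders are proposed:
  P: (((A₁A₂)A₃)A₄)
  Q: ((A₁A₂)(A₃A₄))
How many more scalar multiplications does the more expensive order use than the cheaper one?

10296

Order P = (((A₁A₂)A₃)A₄): (A₁A₂): 24×15 by 15×18 → 24×18, cost 24·15·18 = 6480; ((A₁A₂)A₃): 24×18 by 18×3 → 24×3, cost 24·18·3 = 1296; cumulative 7776; (((A₁A₂)A₃)A₄): 24×3 by 3×28 → 24×28, cost 24·3·28 = 2016; cumulative 9792. Total 9792.
Order Q = ((A₁A₂)(A₃A₄)): (A₁A₂): 24×15 by 15×18 → 24×18, cost 24·15·18 = 6480; (A₃A₄): 18×3 by 3×28 → 18×28, cost 18·3·28 = 1512; ((A₁A₂)(A₃A₄)): 24×18 by 18×28 → 24×28, cost 24·18·28 = 12096; cumulative 20088. Total 20088.
Difference: |9792 − 20088| = 10296.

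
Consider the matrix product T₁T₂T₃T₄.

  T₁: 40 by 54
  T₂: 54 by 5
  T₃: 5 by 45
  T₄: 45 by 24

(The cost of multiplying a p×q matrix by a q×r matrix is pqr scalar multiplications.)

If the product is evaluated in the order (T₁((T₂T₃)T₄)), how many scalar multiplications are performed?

(T₂T₃): 54×5 by 5×45 → 54×45, cost 54·5·45 = 12150
((T₂T₃)T₄): 54×45 by 45×24 → 54×24, cost 54·45·24 = 58320; cumulative 70470
(T₁((T₂T₃)T₄)): 40×54 by 54×24 → 40×24, cost 40·54·24 = 51840; cumulative 122310
Total: 122310 scalar multiplications.

122310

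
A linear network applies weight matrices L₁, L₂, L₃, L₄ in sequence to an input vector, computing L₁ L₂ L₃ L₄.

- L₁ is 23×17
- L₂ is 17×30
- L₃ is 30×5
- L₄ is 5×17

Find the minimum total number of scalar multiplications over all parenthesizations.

Adjacent pairs: L₁L₂ = 23·17·30 = 11730; L₂L₃ = 17·30·5 = 2550; L₃L₄ = 30·5·17 = 2550.
Length 3: L₁..L₃: k=1: 0+2550+23·17·5=4505; k=2: 11730+0+23·30·5=15180 → min 4505 | L₂..L₄: k=2: 0+2550+17·30·17=11220; k=3: 2550+0+17·5·17=3995 → min 3995.
Length 4: L₁..L₄: k=1: 0+3995+23·17·17=10642; k=2: 11730+2550+23·30·17=26010; k=3: 4505+0+23·5·17=6460 → min 6460.
Optimal order: ((L₁ (L₂ L₃)) L₄) with cost 6460.

6460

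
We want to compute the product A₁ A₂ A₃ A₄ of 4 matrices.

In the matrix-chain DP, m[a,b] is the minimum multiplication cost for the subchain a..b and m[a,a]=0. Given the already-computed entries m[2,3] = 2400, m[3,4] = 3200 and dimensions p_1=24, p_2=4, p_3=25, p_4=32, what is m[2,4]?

m[2,4] = min over k∈[2,3] of m[2,k]+m[k+1,4]+p_{1}·p_k·p_{4}.
k=2: 0 + 3200 + 24·4·32 = 6272; k=3: 2400 + 0 + 24·25·32 = 21600.
Minimum: 6272 at k=2.

6272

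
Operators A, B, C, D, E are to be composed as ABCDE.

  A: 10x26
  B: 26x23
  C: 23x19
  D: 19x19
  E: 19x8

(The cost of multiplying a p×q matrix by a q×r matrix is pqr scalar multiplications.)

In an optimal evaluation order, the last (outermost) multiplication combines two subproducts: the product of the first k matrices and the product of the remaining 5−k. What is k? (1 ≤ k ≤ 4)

Adjacent pairs: AB = 10·26·23 = 5980; BC = 26·23·19 = 11362; CD = 23·19·19 = 8303; DE = 19·19·8 = 2888.
Length 3: A..C: k=1: 0+11362+10·26·19=16302; k=2: 5980+0+10·23·19=10350 → min 10350 | B..D: k=2: 0+8303+26·23·19=19665; k=3: 11362+0+26·19·19=20748 → min 19665 | C..E: k=3: 0+2888+23·19·8=6384; k=4: 8303+0+23·19·8=11799 → min 6384.
Length 4: A..D: k=1: 0+19665+10·26·19=24605; k=2: 5980+8303+10·23·19=18653; k=3: 10350+0+10·19·19=13960 → min 13960 | B..E: k=2: 0+6384+26·23·8=11168; k=3: 11362+2888+26·19·8=18202; k=4: 19665+0+26·19·8=23617 → min 11168.
Top-level splits: k=1: (A..A)·(B..E) → 0+11168+10·26·8 = 13248; k=2: (A..B)·(C..E) → 5980+6384+10·23·8 = 14204; k=3: (A..C)·(D..E) → 10350+2888+10·19·8 = 14758; k=4: (A..D)·(E..E) → 13960+0+10·19·8 = 15480.
Best split is after A, i.e. k = 1.

1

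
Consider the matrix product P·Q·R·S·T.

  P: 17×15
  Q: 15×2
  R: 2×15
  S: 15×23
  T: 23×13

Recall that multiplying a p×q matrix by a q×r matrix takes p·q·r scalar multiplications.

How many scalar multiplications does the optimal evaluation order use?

2240

Adjacent pairs: PQ = 17·15·2 = 510; QR = 15·2·15 = 450; RS = 2·15·23 = 690; ST = 15·23·13 = 4485.
Length 3: P..R: k=1: 0+450+17·15·15=4275; k=2: 510+0+17·2·15=1020 → min 1020 | Q..S: k=2: 0+690+15·2·23=1380; k=3: 450+0+15·15·23=5625 → min 1380 | R..T: k=3: 0+4485+2·15·13=4875; k=4: 690+0+2·23·13=1288 → min 1288.
Length 4: P..S: k=1: 0+1380+17·15·23=7245; k=2: 510+690+17·2·23=1982; k=3: 1020+0+17·15·23=6885 → min 1982 | Q..T: k=2: 0+1288+15·2·13=1678; k=3: 450+4485+15·15·13=7860; k=4: 1380+0+15·23·13=5865 → min 1678.
Length 5: P..T: k=1: 0+1678+17·15·13=4993; k=2: 510+1288+17·2·13=2240; k=3: 1020+4485+17·15·13=8820; k=4: 1982+0+17·23·13=7065 → min 2240.
Optimal order: ((P·Q)·((R·S)·T)) with cost 2240.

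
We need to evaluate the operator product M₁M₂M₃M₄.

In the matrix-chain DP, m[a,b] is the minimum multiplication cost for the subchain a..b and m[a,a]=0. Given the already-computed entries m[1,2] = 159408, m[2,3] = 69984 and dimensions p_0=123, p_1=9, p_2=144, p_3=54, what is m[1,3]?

m[1,3] = min over k∈[1,2] of m[1,k]+m[k+1,3]+p_{0}·p_k·p_{3}.
k=1: 0 + 69984 + 123·9·54 = 129762; k=2: 159408 + 0 + 123·144·54 = 1115856.
Minimum: 129762 at k=1.

129762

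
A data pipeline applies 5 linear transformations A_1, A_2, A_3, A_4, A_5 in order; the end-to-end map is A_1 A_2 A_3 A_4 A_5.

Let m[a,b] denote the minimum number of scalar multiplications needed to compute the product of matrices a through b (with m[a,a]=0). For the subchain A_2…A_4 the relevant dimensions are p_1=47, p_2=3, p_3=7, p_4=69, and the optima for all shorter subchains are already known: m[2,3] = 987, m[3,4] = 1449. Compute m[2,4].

m[2,4] = min over k∈[2,3] of m[2,k]+m[k+1,4]+p_{1}·p_k·p_{4}.
k=2: 0 + 1449 + 47·3·69 = 11178; k=3: 987 + 0 + 47·7·69 = 23688.
Minimum: 11178 at k=2.

11178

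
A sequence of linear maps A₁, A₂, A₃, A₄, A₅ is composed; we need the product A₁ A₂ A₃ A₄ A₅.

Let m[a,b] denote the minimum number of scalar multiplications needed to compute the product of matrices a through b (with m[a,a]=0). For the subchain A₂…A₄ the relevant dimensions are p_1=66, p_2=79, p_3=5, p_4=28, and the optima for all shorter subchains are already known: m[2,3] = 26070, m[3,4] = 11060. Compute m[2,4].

m[2,4] = min over k∈[2,3] of m[2,k]+m[k+1,4]+p_{1}·p_k·p_{4}.
k=2: 0 + 11060 + 66·79·28 = 157052; k=3: 26070 + 0 + 66·5·28 = 35310.
Minimum: 35310 at k=3.

35310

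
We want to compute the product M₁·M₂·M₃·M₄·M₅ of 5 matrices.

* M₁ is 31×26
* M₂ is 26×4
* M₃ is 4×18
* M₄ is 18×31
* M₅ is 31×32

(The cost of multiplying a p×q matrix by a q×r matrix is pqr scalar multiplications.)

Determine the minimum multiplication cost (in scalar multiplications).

13392

Adjacent pairs: M₁M₂ = 31·26·4 = 3224; M₂M₃ = 26·4·18 = 1872; M₃M₄ = 4·18·31 = 2232; M₄M₅ = 18·31·32 = 17856.
Length 3: M₁..M₃: k=1: 0+1872+31·26·18=16380; k=2: 3224+0+31·4·18=5456 → min 5456 | M₂..M₄: k=2: 0+2232+26·4·31=5456; k=3: 1872+0+26·18·31=16380 → min 5456 | M₃..M₅: k=3: 0+17856+4·18·32=20160; k=4: 2232+0+4·31·32=6200 → min 6200.
Length 4: M₁..M₄: k=1: 0+5456+31·26·31=30442; k=2: 3224+2232+31·4·31=9300; k=3: 5456+0+31·18·31=22754 → min 9300 | M₂..M₅: k=2: 0+6200+26·4·32=9528; k=3: 1872+17856+26·18·32=34704; k=4: 5456+0+26·31·32=31248 → min 9528.
Length 5: M₁..M₅: k=1: 0+9528+31·26·32=35320; k=2: 3224+6200+31·4·32=13392; k=3: 5456+17856+31·18·32=41168; k=4: 9300+0+31·31·32=40052 → min 13392.
Optimal order: ((M₁·M₂)·((M₃·M₄)·M₅)) with cost 13392.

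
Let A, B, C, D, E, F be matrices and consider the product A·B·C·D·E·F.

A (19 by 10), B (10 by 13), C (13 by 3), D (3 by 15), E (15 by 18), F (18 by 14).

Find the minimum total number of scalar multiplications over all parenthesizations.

Adjacent pairs: AB = 19·10·13 = 2470; BC = 10·13·3 = 390; CD = 13·3·15 = 585; DE = 3·15·18 = 810; EF = 15·18·14 = 3780.
Length 3: A..C: k=1: 0+390+19·10·3=960; k=2: 2470+0+19·13·3=3211 → min 960 | B..D: k=2: 0+585+10·13·15=2535; k=3: 390+0+10·3·15=840 → min 840 | C..E: k=3: 0+810+13·3·18=1512; k=4: 585+0+13·15·18=4095 → min 1512 | D..F: k=4: 0+3780+3·15·14=4410; k=5: 810+0+3·18·14=1566 → min 1566.
Length 4: A..D: k=1: 0+840+19·10·15=3690; k=2: 2470+585+19·13·15=6760; k=3: 960+0+19·3·15=1815 → min 1815 | B..E: k=2: 0+1512+10·13·18=3852; k=3: 390+810+10·3·18=1740; k=4: 840+0+10·15·18=3540 → min 1740 | C..F: k=3: 0+1566+13·3·14=2112; k=4: 585+3780+13·15·14=7095; k=5: 1512+0+13·18·14=4788 → min 2112.
Length 5: A..E: k=1: 0+1740+19·10·18=5160; k=2: 2470+1512+19·13·18=8428; k=3: 960+810+19·3·18=2796; k=4: 1815+0+19·15·18=6945 → min 2796 | B..F: k=2: 0+2112+10·13·14=3932; k=3: 390+1566+10·3·14=2376; k=4: 840+3780+10·15·14=6720; k=5: 1740+0+10·18·14=4260 → min 2376.
Length 6: A..F: k=1: 0+2376+19·10·14=5036; k=2: 2470+2112+19·13·14=8040; k=3: 960+1566+19·3·14=3324; k=4: 1815+3780+19·15·14=9585; k=5: 2796+0+19·18·14=7584 → min 3324.
Optimal order: ((A·(B·C))·((D·E)·F)) with cost 3324.

3324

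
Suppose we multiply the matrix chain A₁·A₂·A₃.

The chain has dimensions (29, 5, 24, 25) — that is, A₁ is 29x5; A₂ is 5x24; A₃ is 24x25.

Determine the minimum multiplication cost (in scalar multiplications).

Order (A₁·(A₂·A₃)): (A₂·A₃): 5×24 by 24×25 → 5×25, cost 5·24·25 = 3000; (A₁·(A₂·A₃)): 29×5 by 5×25 → 29×25, cost 29·5·25 = 3625; cumulative 6625. Total 6625.
Order ((A₁·A₂)·A₃): (A₁·A₂): 29×5 by 5×24 → 29×24, cost 29·5·24 = 3480; ((A₁·A₂)·A₃): 29×24 by 24×25 → 29×25, cost 29·24·25 = 17400; cumulative 20880. Total 20880.
Minimum: 6625.

6625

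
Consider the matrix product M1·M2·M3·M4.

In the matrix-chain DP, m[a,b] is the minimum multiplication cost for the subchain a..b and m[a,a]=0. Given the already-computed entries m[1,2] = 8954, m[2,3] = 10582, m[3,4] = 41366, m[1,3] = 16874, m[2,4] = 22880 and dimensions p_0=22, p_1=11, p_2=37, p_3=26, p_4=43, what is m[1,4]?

m[1,4] = min over k∈[1,3] of m[1,k]+m[k+1,4]+p_{0}·p_k·p_{4}.
k=1: 0 + 22880 + 22·11·43 = 33286; k=2: 8954 + 41366 + 22·37·43 = 85322; k=3: 16874 + 0 + 22·26·43 = 41470.
Minimum: 33286 at k=1.

33286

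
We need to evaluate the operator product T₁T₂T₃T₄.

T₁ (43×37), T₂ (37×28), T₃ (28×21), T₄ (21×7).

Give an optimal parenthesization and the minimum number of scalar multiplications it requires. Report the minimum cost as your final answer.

Adjacent pairs: T₁T₂ = 43·37·28 = 44548; T₂T₃ = 37·28·21 = 21756; T₃T₄ = 28·21·7 = 4116.
Length 3: T₁..T₃: k=1: 0+21756+43·37·21=55167; k=2: 44548+0+43·28·21=69832 → min 55167 | T₂..T₄: k=2: 0+4116+37·28·7=11368; k=3: 21756+0+37·21·7=27195 → min 11368.
Length 4: T₁..T₄: k=1: 0+11368+43·37·7=22505; k=2: 44548+4116+43·28·7=57092; k=3: 55167+0+43·21·7=61488 → min 22505.
Optimal parenthesization: (T₁(T₂(T₃T₄))) with cost 22505.

22505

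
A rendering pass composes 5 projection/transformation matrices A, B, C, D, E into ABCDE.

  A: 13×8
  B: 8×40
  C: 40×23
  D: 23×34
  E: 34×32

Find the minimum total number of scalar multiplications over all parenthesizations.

25648

Adjacent pairs: AB = 13·8·40 = 4160; BC = 8·40·23 = 7360; CD = 40·23·34 = 31280; DE = 23·34·32 = 25024.
Length 3: A..C: k=1: 0+7360+13·8·23=9752; k=2: 4160+0+13·40·23=16120 → min 9752 | B..D: k=2: 0+31280+8·40·34=42160; k=3: 7360+0+8·23·34=13616 → min 13616 | C..E: k=3: 0+25024+40·23·32=54464; k=4: 31280+0+40·34·32=74800 → min 54464.
Length 4: A..D: k=1: 0+13616+13·8·34=17152; k=2: 4160+31280+13·40·34=53120; k=3: 9752+0+13·23·34=19918 → min 17152 | B..E: k=2: 0+54464+8·40·32=64704; k=3: 7360+25024+8·23·32=38272; k=4: 13616+0+8·34·32=22320 → min 22320.
Length 5: A..E: k=1: 0+22320+13·8·32=25648; k=2: 4160+54464+13·40·32=75264; k=3: 9752+25024+13·23·32=44344; k=4: 17152+0+13·34·32=31296 → min 25648.
Optimal order: (A(((BC)D)E)) with cost 25648.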